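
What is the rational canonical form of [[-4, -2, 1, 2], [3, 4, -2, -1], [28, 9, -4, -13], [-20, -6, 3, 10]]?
The invariant factors of A (the non-unit diagonal entries of the Smith normal form of xI - A over ℚ[x]) are (x - 2)^2(x - 1)^2, each dividing the next. The characteristic polynomial is their product, (x - 2)^2(x - 1)^2.

The rational canonical form is the block-diagonal matrix of companion matrices C(f_i):
R = [[0, 0, 0, -4], [1, 0, 0, 12], [0, 1, 0, -13], [0, 0, 1, 6]].

R = [[0, 0, 0, -4], [1, 0, 0, 12], [0, 1, 0, -13], [0, 0, 1, 6]]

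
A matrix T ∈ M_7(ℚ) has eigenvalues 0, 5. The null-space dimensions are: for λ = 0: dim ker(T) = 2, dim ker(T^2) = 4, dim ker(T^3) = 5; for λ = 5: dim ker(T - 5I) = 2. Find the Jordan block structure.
λ = 0: successive nullity increments [2, 2, 1] count blocks of size ≥ k; block sizes are [3, 2].
λ = 5: successive nullity increments [2] count blocks of size ≥ k; block sizes are [1, 1].

Jordan blocks: (0, 3), (0, 2), (5, 1), (5, 1)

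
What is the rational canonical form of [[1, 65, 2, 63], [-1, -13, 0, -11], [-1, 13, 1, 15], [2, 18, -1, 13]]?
The invariant factors of A (the non-unit diagonal entries of the Smith normal form of xI - A over ℚ[x]) are x(x - 4)(x^2 + 2x - 6), each dividing the next. The characteristic polynomial is their product, x(x - 4)(x^2 + 2x - 6).

The rational canonical form is the block-diagonal matrix of companion matrices C(f_i):
R = [[0, 0, 0, 0], [1, 0, 0, -24], [0, 1, 0, 14], [0, 0, 1, 2]].

Note the characteristic polynomial does not split into linear factors over ℚ, so A has no Jordan form over ℚ; the rational canonical form exists over any field.

R = [[0, 0, 0, 0], [1, 0, 0, -24], [0, 1, 0, 14], [0, 0, 1, 2]]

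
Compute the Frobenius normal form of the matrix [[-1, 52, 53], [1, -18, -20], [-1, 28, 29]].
The invariant factors of A (the non-unit diagonal entries of the Smith normal form of xI - A over ℚ[x]) are (x - 6)(x - 2)^2, each dividing the next. The characteristic polynomial is their product, (x - 6)(x - 2)^2.

The rational canonical form is the block-diagonal matrix of companion matrices C(f_i):
R = [[0, 0, 24], [1, 0, -28], [0, 1, 10]].

R = [[0, 0, 24], [1, 0, -28], [0, 1, 10]]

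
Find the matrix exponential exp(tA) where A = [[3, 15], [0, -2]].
e^{tA} = [[e^{3*t}, (3*e^{5*t} - 3)*e^{-2*t}], [0, e^{-2*t}]]

A has Jordan form J = [[-2, 0], [0, 3]] with A = PJP^{-1}, so e^{tA} = P e^{tJ} P^{-1}.

For a Jordan block J_k(λ), e^{tJ_k(λ)} = e^{λt} · (I + tN + t^2 N^2/2! + ... + t^{k-1} N^{k-1}/(k-1)!) where N is the nilpotent superdiagonal part.

Assembling the blocks and conjugating back gives the entries of e^{tA} as shown above.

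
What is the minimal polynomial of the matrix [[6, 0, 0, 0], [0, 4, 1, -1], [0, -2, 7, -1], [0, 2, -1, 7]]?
The characteristic polynomial factors as (x - 6)^4. The minimal polynomial is ∏(x - λ)^{k_λ} where k_λ is the size of the largest Jordan block at λ.

For λ = 6: rank(A - 6I) = 1, and the largest Jordan block has size 2 (the smallest k with rank((A - 6I)^k) = rank((A - 6I)^(k+1))).

So m_A(x) = (x - 6)^2.

m_A(x) = (x - 6)^2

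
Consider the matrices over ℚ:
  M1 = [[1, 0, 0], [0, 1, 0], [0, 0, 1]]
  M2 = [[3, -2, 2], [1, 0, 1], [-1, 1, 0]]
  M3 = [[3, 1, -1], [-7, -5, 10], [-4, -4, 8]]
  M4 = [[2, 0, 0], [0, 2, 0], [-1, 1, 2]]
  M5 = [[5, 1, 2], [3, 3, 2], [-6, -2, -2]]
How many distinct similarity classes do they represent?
Characteristic polynomials: χ_{M1} = (x - 1)^3, χ_{M2} = (x - 1)^3, χ_{M3} = (x - 2)^3, χ_{M4} = (x - 2)^3, χ_{M5} = (x - 2)^3.

{M1}: invariant factors x - 1, x - 1, x - 1.

{M2}: invariant factors x - 1, (x - 1)^2.

{M3}: invariant factors (x - 2)^3.

{M4, M5}: invariant factors x - 2, (x - 2)^2.

Matrices are similar if and only if their invariant-factor lists agree; the partition into similarity classes is {M1}, {M2}, {M3}, {M4, M5}.

4 classes: {M1}, {M2}, {M3}, {M4, M5}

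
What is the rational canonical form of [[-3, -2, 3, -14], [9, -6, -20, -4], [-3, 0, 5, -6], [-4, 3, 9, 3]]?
R = [[0, 0, 0, -2], [1, 0, 0, 0], [0, 1, 0, 2], [0, 0, 1, -1]]

The invariant factors of A (the non-unit diagonal entries of the Smith normal form of xI - A over ℚ[x]) are (x + 1)(x^3 - 2x + 2), each dividing the next. The characteristic polynomial is their product, (x + 1)(x^3 - 2x + 2).

The rational canonical form is the block-diagonal matrix of companion matrices C(f_i):
R = [[0, 0, 0, -2], [1, 0, 0, 0], [0, 1, 0, 2], [0, 0, 1, -1]].

Note the characteristic polynomial does not split into linear factors over ℚ, so A has no Jordan form over ℚ; the rational canonical form exists over any field.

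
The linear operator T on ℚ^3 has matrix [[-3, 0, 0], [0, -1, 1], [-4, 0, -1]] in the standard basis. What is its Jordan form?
J = [[-3, 0, 0], [0, -1, 1], [0, 0, -1]]

The characteristic polynomial is det(xI - A) = (x + 1)^2(x + 3), so the eigenvalues are -3 (algebraic multiplicity 1), -1 (algebraic multiplicity 2).

For λ = -3: algebraic multiplicity 1 gives one 1×1 block.

For λ = -1: rank(A + I) = 2, rank((A + I)^2) = 1. The eigenspace has dimension 3 - 2 = 1, so there is 1 Jordan block; the rank sequence gives block sizes [2].

Assembling the blocks gives the Jordan form J above.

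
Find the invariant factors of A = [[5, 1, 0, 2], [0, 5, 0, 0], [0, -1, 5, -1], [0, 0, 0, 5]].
(x - 5)^2, (x - 5)^2

The Jordan structure of A has elementary divisors (x - 5)^2, (x - 5)^2. Arranging the block sizes at each eigenvalue in decreasing order and taking row products gives the invariant factors.

Invariant factors (smallest first, each dividing the next): (x - 5)^2, (x - 5)^2.

Check: the last factor (x - 5)^2 is the minimal polynomial, and the product (x - 5)^4 is the characteristic polynomial.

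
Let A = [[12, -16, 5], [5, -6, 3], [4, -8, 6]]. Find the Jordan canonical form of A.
The characteristic polynomial is det(xI - A) = (x - 4)^3, so the eigenvalues are 4 (algebraic multiplicity 3).

For λ = 4: rank(A - 4I) = 2, rank((A - 4I)^2) = 1, rank((A - 4I)^3) = 0. The eigenspace has dimension 3 - 2 = 1, so there is 1 Jordan block; the rank sequence gives block sizes [3].

Assembling the blocks gives the Jordan form J above.

J = [[4, 1, 0], [0, 4, 1], [0, 0, 4]]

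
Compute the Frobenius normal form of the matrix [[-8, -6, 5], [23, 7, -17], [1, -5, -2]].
The invariant factors of A (the non-unit diagonal entries of the Smith normal form of xI - A over ℚ[x]) are (x - 2)(x + 1)(x + 4), each dividing the next. The characteristic polynomial is their product, (x - 2)(x + 1)(x + 4).

The rational canonical form is the block-diagonal matrix of companion matrices C(f_i):
R = [[0, 0, 8], [1, 0, 6], [0, 1, -3]].

R = [[0, 0, 8], [1, 0, 6], [0, 1, -3]]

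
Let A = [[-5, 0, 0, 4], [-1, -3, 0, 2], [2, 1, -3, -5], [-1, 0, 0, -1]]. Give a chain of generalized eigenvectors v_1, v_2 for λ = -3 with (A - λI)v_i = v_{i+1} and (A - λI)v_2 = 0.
v_1 = [[1, 0, -3, 1]]^T, v_2 = [[2, 1, -3, 1]]^T

We seek v_1 ∈ ker((A + 3I)^2) \ ker(A + 3I), then set v_{i+1} = (A + 3I) v_i.

One such chain is v_1 = [[1, 0, -3, 1]]^T, v_2 = [[2, 1, -3, 1]]^T. Check: (A + 3I) v_2 = [[0, 0, 0, 0]]^T = 0.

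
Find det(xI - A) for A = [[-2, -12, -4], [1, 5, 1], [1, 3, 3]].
xI - A = [[x + 2, 12, 4], [-1, x - 5, -1], [-1, -3, x - 3]].

Expanding det(xI - A) along the first row:
det(xI - A) = + (x + 2)·det([[x - 5, -1], [-3, x - 3]]) - (12)·det([[-1, -1], [-1, x - 3]]) + (4)·det([[-1, x - 5], [-1, -3]]).

Evaluating gives χ_A(x) = x^3 - 6x^2 + 12x - 8 = (x - 2)^3.

χ_A(x) = (x - 2)^3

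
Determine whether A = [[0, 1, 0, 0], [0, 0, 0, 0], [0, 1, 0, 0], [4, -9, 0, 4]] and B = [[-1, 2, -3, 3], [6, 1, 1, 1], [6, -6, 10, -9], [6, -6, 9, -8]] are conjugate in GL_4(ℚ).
trace(A) = 4 but trace(B) = 2. The trace is a similarity invariant, so A and B are not similar.

No.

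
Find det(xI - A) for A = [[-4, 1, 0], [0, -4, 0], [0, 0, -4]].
χ_A(x) = (x + 4)^3

xI - A = [[x + 4, -1, 0], [0, x + 4, 0], [0, 0, x + 4]].

Expanding det(xI - A) along the first row:
det(xI - A) = + (x + 4)·det([[x + 4, 0], [0, x + 4]]) - (-1)·det([[0, 0], [0, x + 4]]) + (0)·det([[0, x + 4], [0, 0]]).

Evaluating gives χ_A(x) = x^3 + 12x^2 + 48x + 64 = (x + 4)^3.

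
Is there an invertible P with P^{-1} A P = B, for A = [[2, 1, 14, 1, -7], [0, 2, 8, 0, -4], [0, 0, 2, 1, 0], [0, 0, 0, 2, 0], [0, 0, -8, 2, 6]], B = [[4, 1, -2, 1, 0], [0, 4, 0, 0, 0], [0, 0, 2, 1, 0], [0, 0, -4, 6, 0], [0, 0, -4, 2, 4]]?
No.

trace(A) = 14 but trace(B) = 20. The trace is a similarity invariant, so A and B are not similar.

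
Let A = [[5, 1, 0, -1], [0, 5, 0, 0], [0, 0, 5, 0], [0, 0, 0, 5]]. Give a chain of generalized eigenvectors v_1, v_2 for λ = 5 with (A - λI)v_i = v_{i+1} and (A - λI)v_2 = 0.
v_1 = [[-3, 3, -2, 2]]^T, v_2 = [[1, 0, 0, 0]]^T

We seek v_1 ∈ ker((A - 5I)^2) \ ker(A - 5I), then set v_{i+1} = (A - 5I) v_i.

One such chain is v_1 = [[-3, 3, -2, 2]]^T, v_2 = [[1, 0, 0, 0]]^T. Check: (A - 5I) v_2 = [[0, 0, 0, 0]]^T = 0.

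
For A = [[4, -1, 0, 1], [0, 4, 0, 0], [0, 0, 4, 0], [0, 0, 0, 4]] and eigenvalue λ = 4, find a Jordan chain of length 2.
v_1 = [[0, -2, 0, -1]]^T, v_2 = [[1, 0, 0, 0]]^T

We seek v_1 ∈ ker((A - 4I)^2) \ ker(A - 4I), then set v_{i+1} = (A - 4I) v_i.

One such chain is v_1 = [[0, -2, 0, -1]]^T, v_2 = [[1, 0, 0, 0]]^T. Check: (A - 4I) v_2 = [[0, 0, 0, 0]]^T = 0.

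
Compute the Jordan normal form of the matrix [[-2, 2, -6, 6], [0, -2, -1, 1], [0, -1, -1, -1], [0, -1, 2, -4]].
J = [[-3, 0, 0, 0], [0, -2, 1, 0], [0, 0, -2, 0], [0, 0, 0, -2]]

The characteristic polynomial is det(xI - A) = (x + 2)^3(x + 3), so the eigenvalues are -3 (algebraic multiplicity 1), -2 (algebraic multiplicity 3).

For λ = -3: algebraic multiplicity 1 gives one 1×1 block.

For λ = -2: rank(A + 2I) = 2, rank((A + 2I)^2) = 1. The eigenspace has dimension 4 - 2 = 2, so there are 2 Jordan blocks; the rank sequence gives block sizes [2, 1].

Assembling the blocks gives the Jordan form J above.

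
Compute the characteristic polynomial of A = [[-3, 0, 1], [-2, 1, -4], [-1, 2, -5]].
xI - A = [[x + 3, 0, -1], [2, x - 1, 4], [1, -2, x + 5]].

Expanding det(xI - A) along the first row:
det(xI - A) = + (x + 3)·det([[x - 1, 4], [-2, x + 5]]) - (0)·det([[2, 4], [1, x + 5]]) + (-1)·det([[2, x - 1], [1, -2]]).

Evaluating gives χ_A(x) = x^3 + 7x^2 + 16x + 12 = (x + 2)^2(x + 3).

χ_A(x) = (x + 2)^2(x + 3)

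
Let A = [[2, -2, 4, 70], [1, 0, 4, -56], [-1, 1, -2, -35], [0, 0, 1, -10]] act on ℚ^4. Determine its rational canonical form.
R = [[0, 0, 0, 0], [1, 0, 0, -36], [0, 1, 0, -33], [0, 0, 1, -10]]

The invariant factors of A (the non-unit diagonal entries of the Smith normal form of xI - A over ℚ[x]) are x(x + 3)^2(x + 4), each dividing the next. The characteristic polynomial is their product, x(x + 3)^2(x + 4).

The rational canonical form is the block-diagonal matrix of companion matrices C(f_i):
R = [[0, 0, 0, 0], [1, 0, 0, -36], [0, 1, 0, -33], [0, 0, 1, -10]].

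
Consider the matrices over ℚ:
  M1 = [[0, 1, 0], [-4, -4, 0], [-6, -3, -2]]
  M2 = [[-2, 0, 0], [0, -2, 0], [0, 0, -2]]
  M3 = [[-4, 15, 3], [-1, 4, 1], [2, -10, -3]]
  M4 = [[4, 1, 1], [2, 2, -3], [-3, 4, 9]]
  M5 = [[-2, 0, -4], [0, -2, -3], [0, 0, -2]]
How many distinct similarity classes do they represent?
4 classes: {M1, M5}, {M2}, {M3}, {M4}

Characteristic polynomials: χ_{M1} = (x + 2)^3, χ_{M2} = (x + 2)^3, χ_{M3} = (x + 1)^3, χ_{M4} = (x - 5)^3, χ_{M5} = (x + 2)^3.

{M1, M5}: invariant factors x + 2, (x + 2)^2.

{M2}: invariant factors x + 2, x + 2, x + 2.

{M3}: invariant factors x + 1, (x + 1)^2.

{M4}: invariant factors (x - 5)^3.

Matrices are similar if and only if their invariant-factor lists agree; the partition into similarity classes is {M1, M5}, {M2}, {M3}, {M4}.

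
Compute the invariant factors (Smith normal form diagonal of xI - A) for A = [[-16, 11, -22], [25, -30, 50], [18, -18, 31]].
The Jordan structure of A has elementary divisors (x + 5)^2, (x + 5). Arranging the block sizes at each eigenvalue in decreasing order and taking row products gives the invariant factors.

Invariant factors (smallest first, each dividing the next): x + 5, (x + 5)^2.

Check: the last factor (x + 5)^2 is the minimal polynomial, and the product (x + 5)^3 is the characteristic polynomial.

x + 5, (x + 5)^2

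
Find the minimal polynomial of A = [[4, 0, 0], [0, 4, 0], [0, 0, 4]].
The characteristic polynomial factors as (x - 4)^3. The minimal polynomial is ∏(x - λ)^{k_λ} where k_λ is the size of the largest Jordan block at λ.

For λ = 4: rank(A - 4I) = 0, and the largest Jordan block has size 1 (the smallest k with rank((A - 4I)^k) = rank((A - 4I)^(k+1))).

So m_A(x) = x - 4.

m_A(x) = x - 4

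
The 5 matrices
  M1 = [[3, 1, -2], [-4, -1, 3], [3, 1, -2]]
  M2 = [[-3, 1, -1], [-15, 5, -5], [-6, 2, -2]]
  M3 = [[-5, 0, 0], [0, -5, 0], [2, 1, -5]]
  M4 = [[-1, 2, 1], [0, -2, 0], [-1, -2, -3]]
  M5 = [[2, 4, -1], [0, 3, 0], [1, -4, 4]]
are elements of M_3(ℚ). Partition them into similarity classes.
Characteristic polynomials: χ_{M1} = x^3, χ_{M2} = x^3, χ_{M3} = (x + 5)^3, χ_{M4} = (x + 2)^3, χ_{M5} = (x - 3)^3.

{M1}: invariant factors x^3.

{M2}: invariant factors x, x^2.

{M3}: invariant factors x + 5, (x + 5)^2.

{M4}: invariant factors x + 2, (x + 2)^2.

{M5}: invariant factors x - 3, (x - 3)^2.

Matrices are similar if and only if their invariant-factor lists agree; the partition into similarity classes is {M1}, {M2}, {M3}, {M4}, {M5}.

5 classes: {M1}, {M2}, {M3}, {M4}, {M5}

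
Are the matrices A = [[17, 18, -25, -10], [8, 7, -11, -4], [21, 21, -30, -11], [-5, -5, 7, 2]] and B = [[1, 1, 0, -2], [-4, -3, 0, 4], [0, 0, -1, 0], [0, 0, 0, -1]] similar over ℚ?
No.

Both have characteristic polynomial (x + 1)^4, but the minimal polynomial of A is (x + 1)^3 while the minimal polynomial of B is (x + 1)^2. The minimal polynomial is a similarity invariant, so A and B are not similar.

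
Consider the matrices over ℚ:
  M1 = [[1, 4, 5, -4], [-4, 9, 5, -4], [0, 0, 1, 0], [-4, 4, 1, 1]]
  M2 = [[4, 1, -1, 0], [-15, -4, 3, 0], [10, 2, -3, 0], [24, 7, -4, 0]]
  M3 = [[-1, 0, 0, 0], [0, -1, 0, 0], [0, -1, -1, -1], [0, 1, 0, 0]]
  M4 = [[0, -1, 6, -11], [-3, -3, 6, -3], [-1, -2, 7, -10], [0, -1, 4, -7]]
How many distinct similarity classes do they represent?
Characteristic polynomials: χ_{M1} = (x - 5)^2(x - 1)^2, χ_{M2} = x(x + 1)^3, χ_{M3} = x(x + 1)^3, χ_{M4} = x(x + 1)^3.

{M1}: invariant factors x - 5, (x - 5)(x - 1)^2.

{M2}: invariant factors x + 1, x(x + 1)^2.

{M3}: invariant factors x + 1, x + 1, x(x + 1).

{M4}: invariant factors x(x + 1)^3.

Matrices are similar if and only if their invariant-factor lists agree; the partition into similarity classes is {M1}, {M2}, {M3}, {M4}.

4 classes: {M1}, {M2}, {M3}, {M4}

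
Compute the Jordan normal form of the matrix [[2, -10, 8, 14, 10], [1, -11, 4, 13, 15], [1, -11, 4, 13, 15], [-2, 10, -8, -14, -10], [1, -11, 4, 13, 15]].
The characteristic polynomial is det(xI - A) = x^4(x + 4), so the eigenvalues are -4 (algebraic multiplicity 1), 0 (algebraic multiplicity 4).

For λ = -4: algebraic multiplicity 1 gives one 1×1 block.

For λ = 0: rank(A) = 2, rank(A^2) = 1. The eigenspace has dimension 5 - 2 = 3, so there are 3 Jordan blocks; the rank sequence gives block sizes [2, 1, 1].

Assembling the blocks gives the Jordan form J above.

J = [[-4, 0, 0, 0, 0], [0, 0, 1, 0, 0], [0, 0, 0, 0, 0], [0, 0, 0, 0, 0], [0, 0, 0, 0, 0]]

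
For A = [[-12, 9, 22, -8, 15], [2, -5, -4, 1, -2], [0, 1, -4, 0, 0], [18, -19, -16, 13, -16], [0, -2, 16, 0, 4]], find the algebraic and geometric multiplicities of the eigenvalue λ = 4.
The characteristic polynomial is (x - 4)^2(x + 4)^3, so the factor x - 4 appears with exponent 2: the algebraic multiplicity is 2.

rank(A - 4I) = 4, so the eigenspace has dimension 5 - 4 = 1: the geometric multiplicity is 1.

Since 1 < 2, A is not diagonalizable.

algebraic multiplicity 2, geometric multiplicity 1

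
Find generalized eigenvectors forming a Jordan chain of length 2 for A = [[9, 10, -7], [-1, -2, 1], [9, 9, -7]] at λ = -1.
v_1 = [[-2, 0, -3]]^T, v_2 = [[1, -1, 0]]^T

We seek v_1 ∈ ker((A + I)^2) \ ker(A + I), then set v_{i+1} = (A + I) v_i.

One such chain is v_1 = [[-2, 0, -3]]^T, v_2 = [[1, -1, 0]]^T. Check: (A + I) v_2 = [[0, 0, 0]]^T = 0.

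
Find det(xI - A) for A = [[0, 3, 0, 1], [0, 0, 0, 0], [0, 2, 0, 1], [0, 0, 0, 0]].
χ_A(x) = x^4

xI - A = [[x, -3, 0, -1], [0, x, 0, 0], [0, -2, x, -1], [0, 0, 0, x]].

Expanding det(xI - A) along the first row:
det(xI - A) = + (x)·det([[x, 0, 0], [-2, x, -1], [0, 0, x]]) - (-3)·det([[0, 0, 0], [0, x, -1], [0, 0, x]]) + (0)·det([[0, x, 0], [0, -2, -1], [0, 0, x]]) - (-1)·det([[0, x, 0], [0, -2, x], [0, 0, 0]]).

Evaluating gives χ_A(x) = x^4.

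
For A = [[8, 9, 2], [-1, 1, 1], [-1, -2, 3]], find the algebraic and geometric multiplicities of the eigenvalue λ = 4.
The characteristic polynomial is (x - 4)^3, so the factor x - 4 appears with exponent 3: the algebraic multiplicity is 3.

rank(A - 4I) = 2, so the eigenspace has dimension 3 - 2 = 1: the geometric multiplicity is 1.

Since 1 < 3, A is not diagonalizable.

algebraic multiplicity 3, geometric multiplicity 1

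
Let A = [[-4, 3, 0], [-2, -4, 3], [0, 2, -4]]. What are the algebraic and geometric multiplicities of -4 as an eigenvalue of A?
algebraic multiplicity 3, geometric multiplicity 1

The characteristic polynomial is (x + 4)^3, so the factor x + 4 appears with exponent 3: the algebraic multiplicity is 3.

rank(A + 4I) = 2, so the eigenspace has dimension 3 - 2 = 1: the geometric multiplicity is 1.

Since 1 < 3, A is not diagonalizable.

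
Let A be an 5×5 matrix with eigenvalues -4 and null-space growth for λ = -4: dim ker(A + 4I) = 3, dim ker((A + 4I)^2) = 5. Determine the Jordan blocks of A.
Jordan blocks: (-4, 2), (-4, 2), (-4, 1)

λ = -4: successive nullity increments [3, 2] count blocks of size ≥ k; block sizes are [2, 2, 1].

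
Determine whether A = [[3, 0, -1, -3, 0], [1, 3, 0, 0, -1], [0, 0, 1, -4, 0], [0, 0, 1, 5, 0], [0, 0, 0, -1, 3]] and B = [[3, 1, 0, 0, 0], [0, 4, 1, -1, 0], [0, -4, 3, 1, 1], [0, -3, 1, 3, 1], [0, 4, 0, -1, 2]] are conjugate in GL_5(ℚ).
Yes.

Two matrices over a field are similar if and only if they have the same invariant factors.

Both A and B have characteristic polynomial (x - 3)^5 and minimal polynomial (x - 3)^3. Computing further, both have invariant factors (x - 3)^2, (x - 3)^3. Hence A and B are similar.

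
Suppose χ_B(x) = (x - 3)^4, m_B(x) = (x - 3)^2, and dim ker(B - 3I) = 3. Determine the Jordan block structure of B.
λ = 3: algebraic multiplicity 4 (exponent in χ_B), largest block size 2 (exponent in m_B), 3 blocks (geometric multiplicity). These force block sizes [2, 1, 1].

Jordan blocks: (3, 2), (3, 1), (3, 1)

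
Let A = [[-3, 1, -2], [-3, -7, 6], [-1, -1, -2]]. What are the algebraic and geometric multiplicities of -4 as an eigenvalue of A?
algebraic multiplicity 3, geometric multiplicity 2

The characteristic polynomial is (x + 4)^3, so the factor x + 4 appears with exponent 3: the algebraic multiplicity is 3.

rank(A + 4I) = 1, so the eigenspace has dimension 3 - 1 = 2: the geometric multiplicity is 2.

Since 2 < 3, A is not diagonalizable.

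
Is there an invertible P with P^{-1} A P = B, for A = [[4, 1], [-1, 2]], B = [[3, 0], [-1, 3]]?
Two matrices over a field are similar if and only if they have the same invariant factors.

Both A and B have characteristic polynomial (x - 3)^2 and minimal polynomial (x - 3)^2. Computing further, both have invariant factors (x - 3)^2. Hence A and B are similar.

Yes.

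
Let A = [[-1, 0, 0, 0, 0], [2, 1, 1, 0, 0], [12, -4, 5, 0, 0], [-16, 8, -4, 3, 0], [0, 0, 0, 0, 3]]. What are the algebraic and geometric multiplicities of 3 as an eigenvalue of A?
The characteristic polynomial is (x - 3)^4(x + 1), so the factor x - 3 appears with exponent 4: the algebraic multiplicity is 4.

rank(A - 3I) = 2, so the eigenspace has dimension 5 - 2 = 3: the geometric multiplicity is 3.

Since 3 < 4, A is not diagonalizable.

algebraic multiplicity 4, geometric multiplicity 3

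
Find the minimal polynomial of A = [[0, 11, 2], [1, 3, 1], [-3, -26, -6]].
The characteristic polynomial factors as (x + 1)^3. The minimal polynomial is ∏(x - λ)^{k_λ} where k_λ is the size of the largest Jordan block at λ.

For λ = -1: rank(A + I) = 2, and the largest Jordan block has size 3 (the smallest k with rank((A + I)^k) = rank((A + I)^(k+1))).

So m_A(x) = (x + 1)^3.

m_A(x) = (x + 1)^3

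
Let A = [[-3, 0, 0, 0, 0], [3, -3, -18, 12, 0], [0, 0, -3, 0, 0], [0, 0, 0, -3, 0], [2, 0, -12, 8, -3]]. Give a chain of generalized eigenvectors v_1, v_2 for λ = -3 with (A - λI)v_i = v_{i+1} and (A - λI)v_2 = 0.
v_1 = [[1, 6, 0, 0, 4]]^T, v_2 = [[0, 3, 0, 0, 2]]^T

We seek v_1 ∈ ker((A + 3I)^2) \ ker(A + 3I), then set v_{i+1} = (A + 3I) v_i.

One such chain is v_1 = [[1, 6, 0, 0, 4]]^T, v_2 = [[0, 3, 0, 0, 2]]^T. Check: (A + 3I) v_2 = [[0, 0, 0, 0, 0]]^T = 0.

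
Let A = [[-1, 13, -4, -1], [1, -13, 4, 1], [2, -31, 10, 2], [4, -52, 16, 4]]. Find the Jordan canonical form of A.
J = [[0, 1, 0, 0], [0, 0, 1, 0], [0, 0, 0, 0], [0, 0, 0, 0]]

The characteristic polynomial is det(xI - A) = x^4, so the eigenvalues are 0 (algebraic multiplicity 4).

For λ = 0: rank(A) = 2, rank(A^2) = 1, rank(A^3) = 0. The eigenspace has dimension 4 - 2 = 2, so there are 2 Jordan blocks; the rank sequence gives block sizes [3, 1].

Assembling the blocks gives the Jordan form J above.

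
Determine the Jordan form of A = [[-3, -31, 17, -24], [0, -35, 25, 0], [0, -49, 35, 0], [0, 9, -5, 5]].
J = [[-3, 0, 0, 0], [0, 0, 1, 0], [0, 0, 0, 0], [0, 0, 0, 5]]

The characteristic polynomial is det(xI - A) = x^2(x - 5)(x + 3), so the eigenvalues are -3 (algebraic multiplicity 1), 0 (algebraic multiplicity 2), 5 (algebraic multiplicity 1).

For λ = -3: algebraic multiplicity 1 gives one 1×1 block.

For λ = 0: rank(A) = 3, rank(A^2) = 2. The eigenspace has dimension 4 - 3 = 1, so there is 1 Jordan block; the rank sequence gives block sizes [2].

For λ = 5: algebraic multiplicity 1 gives one 1×1 block.

Assembling the blocks gives the Jordan form J above.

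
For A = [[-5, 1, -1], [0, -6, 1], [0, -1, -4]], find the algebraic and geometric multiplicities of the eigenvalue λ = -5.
The characteristic polynomial is (x + 5)^3, so the factor x + 5 appears with exponent 3: the algebraic multiplicity is 3.

rank(A + 5I) = 1, so the eigenspace has dimension 3 - 1 = 2: the geometric multiplicity is 2.

Since 2 < 3, A is not diagonalizable.

algebraic multiplicity 3, geometric multiplicity 2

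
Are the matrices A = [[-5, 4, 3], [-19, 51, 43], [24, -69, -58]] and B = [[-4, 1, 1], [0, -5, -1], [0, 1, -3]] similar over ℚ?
Both have characteristic polynomial (x + 4)^3, but the minimal polynomial of A is (x + 4)^3 while the minimal polynomial of B is (x + 4)^2. The minimal polynomial is a similarity invariant, so A and B are not similar.

No.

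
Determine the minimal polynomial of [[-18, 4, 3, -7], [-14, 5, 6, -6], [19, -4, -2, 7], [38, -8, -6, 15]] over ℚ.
m_A(x) = (x - 1)^2(x + 3)

The characteristic polynomial factors as (x - 1)^3(x + 3). The minimal polynomial is ∏(x - λ)^{k_λ} where k_λ is the size of the largest Jordan block at λ.

For λ = -3: rank(A + 3I) = 3, and the largest Jordan block has size 1 (the smallest k with rank((A + 3I)^k) = rank((A + 3I)^(k+1))).
For λ = 1: rank(A - I) = 2, and the largest Jordan block has size 2 (the smallest k with rank((A - I)^k) = rank((A - I)^(k+1))).

So m_A(x) = (x - 1)^2(x + 3).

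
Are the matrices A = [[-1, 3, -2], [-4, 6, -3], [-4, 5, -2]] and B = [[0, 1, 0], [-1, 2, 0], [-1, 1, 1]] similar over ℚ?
No.

Both have characteristic polynomial (x - 1)^3, but the minimal polynomial of A is (x - 1)^3 while the minimal polynomial of B is (x - 1)^2. The minimal polynomial is a similarity invariant, so A and B are not similar.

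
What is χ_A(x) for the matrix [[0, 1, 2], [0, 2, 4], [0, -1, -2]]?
χ_A(x) = x^3

xI - A = [[x, -1, -2], [0, x - 2, -4], [0, 1, x + 2]].

Expanding det(xI - A) along the first row:
det(xI - A) = + (x)·det([[x - 2, -4], [1, x + 2]]) - (-1)·det([[0, -4], [0, x + 2]]) + (-2)·det([[0, x - 2], [0, 1]]).

Evaluating gives χ_A(x) = x^3.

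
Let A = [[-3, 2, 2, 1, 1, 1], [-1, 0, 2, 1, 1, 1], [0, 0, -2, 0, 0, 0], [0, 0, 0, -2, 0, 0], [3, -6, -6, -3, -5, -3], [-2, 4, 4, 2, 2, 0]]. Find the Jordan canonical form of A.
J = [[-2, 1, 0, 0, 0, 0], [0, -2, 0, 0, 0, 0], [0, 0, -2, 0, 0, 0], [0, 0, 0, -2, 0, 0], [0, 0, 0, 0, -2, 0], [0, 0, 0, 0, 0, -2]]

The characteristic polynomial is det(xI - A) = (x + 2)^6, so the eigenvalues are -2 (algebraic multiplicity 6).

For λ = -2: rank(A + 2I) = 1, rank((A + 2I)^2) = 0. The eigenspace has dimension 6 - 1 = 5, so there are 5 Jordan blocks; the rank sequence gives block sizes [2, 1, 1, 1, 1].

Assembling the blocks gives the Jordan form J above.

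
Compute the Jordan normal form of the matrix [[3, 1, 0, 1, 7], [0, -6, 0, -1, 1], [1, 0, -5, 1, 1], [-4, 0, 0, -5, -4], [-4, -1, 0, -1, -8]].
The characteristic polynomial is det(xI - A) = (x + 1)(x + 5)^4, so the eigenvalues are -5 (algebraic multiplicity 4), -1 (algebraic multiplicity 1).

For λ = -5: rank(A + 5I) = 3, rank((A + 5I)^2) = 1. The eigenspace has dimension 5 - 3 = 2, so there are 2 Jordan blocks; the rank sequence gives block sizes [2, 2].

For λ = -1: algebraic multiplicity 1 gives one 1×1 block.

Assembling the blocks gives the Jordan form J above.

J = [[-5, 1, 0, 0, 0], [0, -5, 0, 0, 0], [0, 0, -5, 1, 0], [0, 0, 0, -5, 0], [0, 0, 0, 0, -1]]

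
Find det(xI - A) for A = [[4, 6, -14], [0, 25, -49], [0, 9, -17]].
χ_A(x) = (x - 4)^3

xI - A = [[x - 4, -6, 14], [0, x - 25, 49], [0, -9, x + 17]].

Expanding det(xI - A) along the first row:
det(xI - A) = + (x - 4)·det([[x - 25, 49], [-9, x + 17]]) - (-6)·det([[0, 49], [0, x + 17]]) + (14)·det([[0, x - 25], [0, -9]]).

Evaluating gives χ_A(x) = x^3 - 12x^2 + 48x - 64 = (x - 4)^3.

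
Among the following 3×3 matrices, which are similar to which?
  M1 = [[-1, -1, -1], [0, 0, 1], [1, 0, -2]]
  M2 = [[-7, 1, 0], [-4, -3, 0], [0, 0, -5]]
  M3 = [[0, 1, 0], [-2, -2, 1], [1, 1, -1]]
2 classes: {M1, M3}, {M2}

Characteristic polynomials: χ_{M1} = (x + 1)^3, χ_{M2} = (x + 5)^3, χ_{M3} = (x + 1)^3.

{M1, M3}: invariant factors (x + 1)^3.

{M2}: invariant factors x + 5, (x + 5)^2.

Matrices are similar if and only if their invariant-factor lists agree; the partition into similarity classes is {M1, M3}, {M2}.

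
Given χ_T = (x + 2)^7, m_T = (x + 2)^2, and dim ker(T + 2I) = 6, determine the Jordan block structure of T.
Jordan blocks: (-2, 2), (-2, 1), (-2, 1), (-2, 1), (-2, 1), (-2, 1)

λ = -2: algebraic multiplicity 7 (exponent in χ_T), largest block size 2 (exponent in m_T), 6 blocks (geometric multiplicity). These force block sizes [2, 1, 1, 1, 1, 1].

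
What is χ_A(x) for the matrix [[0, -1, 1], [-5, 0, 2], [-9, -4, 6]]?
xI - A = [[x, 1, -1], [5, x, -2], [9, 4, x - 6]].

Expanding det(xI - A) along the first row:
det(xI - A) = + (x)·det([[x, -2], [4, x - 6]]) - (1)·det([[5, -2], [9, x - 6]]) + (-1)·det([[5, x], [9, 4]]).

Evaluating gives χ_A(x) = x^3 - 6x^2 + 12x - 8 = (x - 2)^3.

χ_A(x) = (x - 2)^3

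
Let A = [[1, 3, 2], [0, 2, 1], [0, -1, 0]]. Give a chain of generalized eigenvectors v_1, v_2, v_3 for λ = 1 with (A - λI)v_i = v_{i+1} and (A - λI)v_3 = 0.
We seek v_1 ∈ ker((A - I)^3) \ ker((A - I)^2), then set v_{i+1} = (A - I) v_i.

One such chain is v_1 = [[0, -2, 3]]^T, v_2 = [[0, 1, -1]]^T, v_3 = [[1, 0, 0]]^T. Check: (A - I) v_3 = [[0, 0, 0]]^T = 0.

v_1 = [[0, -2, 3]]^T, v_2 = [[0, 1, -1]]^T, v_3 = [[1, 0, 0]]^T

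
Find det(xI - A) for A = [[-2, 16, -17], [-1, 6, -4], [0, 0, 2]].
xI - A = [[x + 2, -16, 17], [1, x - 6, 4], [0, 0, x - 2]].

Expanding det(xI - A) along the first row:
det(xI - A) = + (x + 2)·det([[x - 6, 4], [0, x - 2]]) - (-16)·det([[1, 4], [0, x - 2]]) + (17)·det([[1, x - 6], [0, 0]]).

Evaluating gives χ_A(x) = x^3 - 6x^2 + 12x - 8 = (x - 2)^3.

χ_A(x) = (x - 2)^3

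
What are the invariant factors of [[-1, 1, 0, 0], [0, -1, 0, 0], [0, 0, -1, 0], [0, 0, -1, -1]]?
The Jordan structure of A has elementary divisors (x + 1)^2, (x + 1)^2. Arranging the block sizes at each eigenvalue in decreasing order and taking row products gives the invariant factors.

Invariant factors (smallest first, each dividing the next): (x + 1)^2, (x + 1)^2.

Check: the last factor (x + 1)^2 is the minimal polynomial, and the product (x + 1)^4 is the characteristic polynomial.

(x + 1)^2, (x + 1)^2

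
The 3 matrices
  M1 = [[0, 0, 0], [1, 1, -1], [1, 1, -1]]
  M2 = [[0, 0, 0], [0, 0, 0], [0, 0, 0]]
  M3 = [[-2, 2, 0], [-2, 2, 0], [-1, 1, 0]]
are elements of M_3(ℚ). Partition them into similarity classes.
Characteristic polynomials: χ_{M1} = x^3, χ_{M2} = x^3, χ_{M3} = x^3.

{M1, M3}: invariant factors x, x^2.

{M2}: invariant factors x, x, x.

Matrices are similar if and only if their invariant-factor lists agree; the partition into similarity classes is {M1, M3}, {M2}.

2 classes: {M1, M3}, {M2}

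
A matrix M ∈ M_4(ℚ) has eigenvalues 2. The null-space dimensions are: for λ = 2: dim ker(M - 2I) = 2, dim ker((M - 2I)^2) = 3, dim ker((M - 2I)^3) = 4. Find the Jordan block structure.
λ = 2: successive nullity increments [2, 1, 1] count blocks of size ≥ k; block sizes are [3, 1].

Jordan blocks: (2, 3), (2, 1)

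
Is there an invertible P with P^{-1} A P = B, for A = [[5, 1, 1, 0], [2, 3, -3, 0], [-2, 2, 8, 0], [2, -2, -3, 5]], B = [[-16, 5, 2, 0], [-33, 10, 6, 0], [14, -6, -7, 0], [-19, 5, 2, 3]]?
No.

trace(A) = 21 but trace(B) = -10. The trace is a similarity invariant, so A and B are not similar.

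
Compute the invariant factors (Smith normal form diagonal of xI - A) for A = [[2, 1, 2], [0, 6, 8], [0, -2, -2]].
x - 2, (x - 2)^2

The Jordan structure of A has elementary divisors (x - 2)^2, (x - 2). Arranging the block sizes at each eigenvalue in decreasing order and taking row products gives the invariant factors.

Invariant factors (smallest first, each dividing the next): x - 2, (x - 2)^2.

Check: the last factor (x - 2)^2 is the minimal polynomial, and the product (x - 2)^3 is the characteristic polynomial.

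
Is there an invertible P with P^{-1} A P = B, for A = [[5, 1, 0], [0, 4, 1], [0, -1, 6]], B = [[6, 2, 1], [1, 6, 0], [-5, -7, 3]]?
Yes.

Two matrices over a field are similar if and only if they have the same invariant factors.

Both A and B have characteristic polynomial (x - 5)^3 and minimal polynomial (x - 5)^3. Computing further, both have invariant factors (x - 5)^3. Hence A and B are similar.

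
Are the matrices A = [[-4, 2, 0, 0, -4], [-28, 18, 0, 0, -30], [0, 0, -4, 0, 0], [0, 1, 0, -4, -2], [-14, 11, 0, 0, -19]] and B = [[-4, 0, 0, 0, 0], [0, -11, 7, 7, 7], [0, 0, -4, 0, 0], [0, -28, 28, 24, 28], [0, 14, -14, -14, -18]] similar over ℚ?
No.

Both have characteristic polynomial (x - 3)(x + 4)^4, but the minimal polynomial of A is (x - 3)(x + 4)^2 while the minimal polynomial of B is (x - 3)(x + 4). The minimal polynomial is a similarity invariant, so A and B are not similar.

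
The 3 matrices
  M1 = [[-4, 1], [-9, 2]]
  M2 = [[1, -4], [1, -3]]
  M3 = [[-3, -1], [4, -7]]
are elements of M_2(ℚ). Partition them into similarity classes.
2 classes: {M1, M2}, {M3}

Characteristic polynomials: χ_{M1} = (x + 1)^2, χ_{M2} = (x + 1)^2, χ_{M3} = (x + 5)^2.

{M1, M2}: invariant factors (x + 1)^2.

{M3}: invariant factors (x + 5)^2.

Matrices are similar if and only if their invariant-factor lists agree; the partition into similarity classes is {M1, M2}, {M3}.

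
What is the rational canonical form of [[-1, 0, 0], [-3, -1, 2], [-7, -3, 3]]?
R = [[0, 0, -3], [1, 0, -1], [0, 1, 1]]

The invariant factors of A (the non-unit diagonal entries of the Smith normal form of xI - A over ℚ[x]) are (x + 1)(x^2 - 2x + 3), each dividing the next. The characteristic polynomial is their product, (x + 1)(x^2 - 2x + 3).

The rational canonical form is the block-diagonal matrix of companion matrices C(f_i):
R = [[0, 0, -3], [1, 0, -1], [0, 1, 1]].

Note the characteristic polynomial does not split into linear factors over ℚ, so A has no Jordan form over ℚ; the rational canonical form exists over any field.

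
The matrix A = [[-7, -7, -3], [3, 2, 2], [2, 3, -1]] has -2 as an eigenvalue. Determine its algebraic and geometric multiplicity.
The characteristic polynomial is (x + 2)^3, so the factor x + 2 appears with exponent 3: the algebraic multiplicity is 3.

rank(A + 2I) = 2, so the eigenspace has dimension 3 - 2 = 1: the geometric multiplicity is 1.

Since 1 < 3, A is not diagonalizable.

algebraic multiplicity 3, geometric multiplicity 1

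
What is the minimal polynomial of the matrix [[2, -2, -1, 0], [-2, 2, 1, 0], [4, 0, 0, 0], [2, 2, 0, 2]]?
The characteristic polynomial factors as x(x - 2)^3. The minimal polynomial is ∏(x - λ)^{k_λ} where k_λ is the size of the largest Jordan block at λ.

For λ = 0: rank(A) = 3, and the largest Jordan block has size 1 (the smallest k with rank(A^k) = rank(A^(k+1))).
For λ = 2: rank(A - 2I) = 2, and the largest Jordan block has size 2 (the smallest k with rank((A - 2I)^k) = rank((A - 2I)^(k+1))).

So m_A(x) = x(x - 2)^2.

m_A(x) = x(x - 2)^2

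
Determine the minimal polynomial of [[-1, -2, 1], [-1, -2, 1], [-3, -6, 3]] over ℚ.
The characteristic polynomial factors as x^3. The minimal polynomial is ∏(x - λ)^{k_λ} where k_λ is the size of the largest Jordan block at λ.

For λ = 0: rank(A) = 1, and the largest Jordan block has size 2 (the smallest k with rank(A^k) = rank(A^(k+1))).

So m_A(x) = x^2.

m_A(x) = x^2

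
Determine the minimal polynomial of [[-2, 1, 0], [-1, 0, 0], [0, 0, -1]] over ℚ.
m_A(x) = (x + 1)^2

The characteristic polynomial factors as (x + 1)^3. The minimal polynomial is ∏(x - λ)^{k_λ} where k_λ is the size of the largest Jordan block at λ.

For λ = -1: rank(A + I) = 1, and the largest Jordan block has size 2 (the smallest k with rank((A + I)^k) = rank((A + I)^(k+1))).

So m_A(x) = (x + 1)^2.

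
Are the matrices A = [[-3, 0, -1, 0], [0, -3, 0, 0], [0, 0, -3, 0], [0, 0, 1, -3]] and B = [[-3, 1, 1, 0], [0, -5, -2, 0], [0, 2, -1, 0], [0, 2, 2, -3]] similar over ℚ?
Two matrices over a field are similar if and only if they have the same invariant factors.

Both A and B have characteristic polynomial (x + 3)^4 and minimal polynomial (x + 3)^2. Computing further, both have invariant factors x + 3, x + 3, (x + 3)^2. Hence A and B are similar.

Yes.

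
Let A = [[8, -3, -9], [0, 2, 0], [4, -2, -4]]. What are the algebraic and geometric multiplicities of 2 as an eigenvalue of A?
The characteristic polynomial is (x - 2)^3, so the factor x - 2 appears with exponent 3: the algebraic multiplicity is 3.

rank(A - 2I) = 1, so the eigenspace has dimension 3 - 1 = 2: the geometric multiplicity is 2.

Since 2 < 3, A is not diagonalizable.

algebraic multiplicity 3, geometric multiplicity 2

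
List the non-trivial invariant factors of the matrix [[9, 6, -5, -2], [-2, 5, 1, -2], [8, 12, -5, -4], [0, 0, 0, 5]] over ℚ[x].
The Jordan structure of A has elementary divisors (x + 1), (x - 5)^2, (x - 5). Arranging the block sizes at each eigenvalue in decreasing order and taking row products gives the invariant factors.

Invariant factors (smallest first, each dividing the next): x - 5, (x - 5)^2(x + 1).

Check: the last factor (x - 5)^2(x + 1) is the minimal polynomial, and the product (x - 5)^3(x + 1) is the characteristic polynomial.

x - 5, (x - 5)^2(x + 1)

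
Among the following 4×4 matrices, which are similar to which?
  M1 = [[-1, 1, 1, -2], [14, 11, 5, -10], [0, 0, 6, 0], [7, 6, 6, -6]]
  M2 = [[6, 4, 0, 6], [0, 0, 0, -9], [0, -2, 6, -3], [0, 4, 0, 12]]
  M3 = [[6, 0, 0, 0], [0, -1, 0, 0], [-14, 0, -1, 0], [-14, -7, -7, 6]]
3 classes: {M1}, {M2}, {M3}

Characteristic polynomials: χ_{M1} = (x - 6)^2(x + 1)^2, χ_{M2} = (x - 6)^4, χ_{M3} = (x - 6)^2(x + 1)^2.

{M1}: invariant factors x - 6, (x - 6)(x + 1)^2.

{M2}: invariant factors x - 6, x - 6, (x - 6)^2.

{M3}: invariant factors (x - 6)(x + 1), (x - 6)(x + 1).

Matrices are similar if and only if their invariant-factor lists agree; the partition into similarity classes is {M1}, {M2}, {M3}.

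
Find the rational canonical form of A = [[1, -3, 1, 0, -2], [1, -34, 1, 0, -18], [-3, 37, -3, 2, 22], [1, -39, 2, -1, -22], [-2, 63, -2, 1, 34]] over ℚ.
The invariant factors of A (the non-unit diagonal entries of the Smith normal form of xI - A over ℚ[x]) are (x + 3)(x^2 + 2)^2, each dividing the next. The characteristic polynomial is their product, (x + 3)(x^2 + 2)^2.

The rational canonical form is the block-diagonal matrix of companion matrices C(f_i):
R = [[0, 0, 0, 0, -12], [1, 0, 0, 0, -4], [0, 1, 0, 0, -12], [0, 0, 1, 0, -4], [0, 0, 0, 1, -3]].

Note the characteristic polynomial does not split into linear factors over ℚ, so A has no Jordan form over ℚ; the rational canonical form exists over any field.

R = [[0, 0, 0, 0, -12], [1, 0, 0, 0, -4], [0, 1, 0, 0, -12], [0, 0, 1, 0, -4], [0, 0, 0, 1, -3]]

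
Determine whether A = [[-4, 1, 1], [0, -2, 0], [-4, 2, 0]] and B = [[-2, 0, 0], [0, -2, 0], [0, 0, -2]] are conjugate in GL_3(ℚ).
Both have characteristic polynomial (x + 2)^3, but the minimal polynomial of A is (x + 2)^2 while the minimal polynomial of B is x + 2. The minimal polynomial is a similarity invariant, so A and B are not similar.

No.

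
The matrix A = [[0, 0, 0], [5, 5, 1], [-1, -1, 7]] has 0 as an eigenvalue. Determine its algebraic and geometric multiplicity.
algebraic multiplicity 1, geometric multiplicity 1

The characteristic polynomial is x(x - 6)^2, so the factor x appears with exponent 1: the algebraic multiplicity is 1.

rank(A) = 2, so the eigenspace has dimension 3 - 2 = 1: the geometric multiplicity is 1.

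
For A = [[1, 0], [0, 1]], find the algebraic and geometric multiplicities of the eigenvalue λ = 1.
The characteristic polynomial is (x - 1)^2, so the factor x - 1 appears with exponent 2: the algebraic multiplicity is 2.

rank(A - I) = 0, so the eigenspace has dimension 2 - 0 = 2: the geometric multiplicity is 2.

algebraic multiplicity 2, geometric multiplicity 2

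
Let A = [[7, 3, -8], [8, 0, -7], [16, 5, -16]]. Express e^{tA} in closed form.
e^{tA} = [[(-2*t^2 + 10*t + 1)*e^{-3*t}, t*(6 - t)*e^{-3*t}/2, t*(3*t - 16)*e^{-3*t}/2], [4*t*(2 - t)*e^{-3*t}, (-t^2 + 3*t + 1)*e^{-3*t}, t*(3*t - 7)*e^{-3*t}], [4*t*(4 - t)*e^{-3*t}, t*(5 - t)*e^{-3*t}, (3*t^2 - 13*t + 1)*e^{-3*t}]]

A has Jordan form J = [[-3, 1, 0], [0, -3, 1], [0, 0, -3]] with A = PJP^{-1}, so e^{tA} = P e^{tJ} P^{-1}.

For a Jordan block J_k(λ), e^{tJ_k(λ)} = e^{λt} · (I + tN + t^2 N^2/2! + ... + t^{k-1} N^{k-1}/(k-1)!) where N is the nilpotent superdiagonal part.

Assembling the blocks and conjugating back gives the entries of e^{tA} as shown above.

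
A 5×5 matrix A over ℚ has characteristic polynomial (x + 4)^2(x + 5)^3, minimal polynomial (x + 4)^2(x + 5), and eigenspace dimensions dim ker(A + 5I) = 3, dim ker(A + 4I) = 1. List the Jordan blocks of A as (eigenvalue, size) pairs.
Jordan blocks: (-5, 1), (-5, 1), (-5, 1), (-4, 2)

λ = -5: algebraic multiplicity 3 (exponent in χ_A), largest block size 1 (exponent in m_A), 3 blocks (geometric multiplicity). These force block sizes [1, 1, 1].
λ = -4: algebraic multiplicity 2 (exponent in χ_A), largest block size 2 (exponent in m_A), 1 block (geometric multiplicity). This forces block sizes [2].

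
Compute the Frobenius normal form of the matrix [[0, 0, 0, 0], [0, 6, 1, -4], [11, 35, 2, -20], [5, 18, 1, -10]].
R = [[0, 0, 0, 0], [1, 0, 0, -6], [0, 1, 0, 11], [0, 0, 1, -2]]

The invariant factors of A (the non-unit diagonal entries of the Smith normal form of xI - A over ℚ[x]) are x(x - 2)(x^2 + 4x - 3), each dividing the next. The characteristic polynomial is their product, x(x - 2)(x^2 + 4x - 3).

The rational canonical form is the block-diagonal matrix of companion matrices C(f_i):
R = [[0, 0, 0, 0], [1, 0, 0, -6], [0, 1, 0, 11], [0, 0, 1, -2]].

Note the characteristic polynomial does not split into linear factors over ℚ, so A has no Jordan form over ℚ; the rational canonical form exists over any field.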